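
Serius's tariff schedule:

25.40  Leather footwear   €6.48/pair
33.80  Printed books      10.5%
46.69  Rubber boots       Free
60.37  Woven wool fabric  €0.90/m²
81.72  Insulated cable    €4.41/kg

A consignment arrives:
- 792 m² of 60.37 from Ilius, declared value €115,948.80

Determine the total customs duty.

Line 1 (60.37, Ilius, 792 m², €115,948.80):
Base rate for 60.37 is €0.90/m².
Duty = 792 × €0.90 = €712.80.

€712.80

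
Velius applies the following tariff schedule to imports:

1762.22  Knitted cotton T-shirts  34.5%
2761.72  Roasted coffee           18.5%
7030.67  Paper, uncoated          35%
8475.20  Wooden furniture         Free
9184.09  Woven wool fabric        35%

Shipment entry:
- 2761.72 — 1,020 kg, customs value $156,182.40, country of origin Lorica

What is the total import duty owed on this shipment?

$28,893.74

Line 1 (2761.72, Lorica, 1,020 kg, $156,182.40):
Base rate for 2761.72 is 18.5%.
Duty = $156,182.40 × 18.5% = $28,893.74.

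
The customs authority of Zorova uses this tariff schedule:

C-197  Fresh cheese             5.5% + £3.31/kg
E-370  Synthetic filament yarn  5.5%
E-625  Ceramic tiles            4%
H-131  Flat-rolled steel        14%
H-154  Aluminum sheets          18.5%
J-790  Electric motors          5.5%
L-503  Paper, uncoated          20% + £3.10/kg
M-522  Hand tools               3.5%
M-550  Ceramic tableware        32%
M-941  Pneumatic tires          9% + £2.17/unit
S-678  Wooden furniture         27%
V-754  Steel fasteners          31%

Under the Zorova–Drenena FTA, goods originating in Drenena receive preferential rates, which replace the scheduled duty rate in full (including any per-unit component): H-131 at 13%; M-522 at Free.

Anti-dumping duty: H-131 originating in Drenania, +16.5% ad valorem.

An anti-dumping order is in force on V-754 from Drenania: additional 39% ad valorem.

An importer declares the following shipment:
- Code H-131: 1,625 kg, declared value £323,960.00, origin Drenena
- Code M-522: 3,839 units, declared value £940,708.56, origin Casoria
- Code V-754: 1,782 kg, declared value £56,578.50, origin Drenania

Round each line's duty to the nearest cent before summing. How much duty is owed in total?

Line 1 (H-131, Drenena, 1,625 kg, £323,960.00):
Base rate for H-131 is 14%.
Origin Drenena qualifies under the Zorova–Drenena agreement and H-131 is covered: preferential rate 13% applies instead.
The additional-duty order on H-131 targets Drenania, not Drenena; it does not apply.
Duty = £323,960.00 × 13% = £42,114.80.
Line 2 (M-522, Casoria, 3,839 units, £940,708.56):
Base rate for M-522 is 3.5%.
M-522 has an FTA preferential rate, but origin Casoria is not Drenena; base rate stands.
Duty = £940,708.56 × 3.5% = £32,924.80.
Line 3 (V-754, Drenania, 1,782 kg, £56,578.50):
Base rate for V-754 is 31%.
Additional duty on V-754 from Drenania: +39%. Applied ad valorem rate: 31% + 39% = 70%.
Duty = £56,578.50 × 70% = £39,604.95.
Total = £42,114.80 + £32,924.80 + £39,604.95 = £114,644.55.

£114,644.55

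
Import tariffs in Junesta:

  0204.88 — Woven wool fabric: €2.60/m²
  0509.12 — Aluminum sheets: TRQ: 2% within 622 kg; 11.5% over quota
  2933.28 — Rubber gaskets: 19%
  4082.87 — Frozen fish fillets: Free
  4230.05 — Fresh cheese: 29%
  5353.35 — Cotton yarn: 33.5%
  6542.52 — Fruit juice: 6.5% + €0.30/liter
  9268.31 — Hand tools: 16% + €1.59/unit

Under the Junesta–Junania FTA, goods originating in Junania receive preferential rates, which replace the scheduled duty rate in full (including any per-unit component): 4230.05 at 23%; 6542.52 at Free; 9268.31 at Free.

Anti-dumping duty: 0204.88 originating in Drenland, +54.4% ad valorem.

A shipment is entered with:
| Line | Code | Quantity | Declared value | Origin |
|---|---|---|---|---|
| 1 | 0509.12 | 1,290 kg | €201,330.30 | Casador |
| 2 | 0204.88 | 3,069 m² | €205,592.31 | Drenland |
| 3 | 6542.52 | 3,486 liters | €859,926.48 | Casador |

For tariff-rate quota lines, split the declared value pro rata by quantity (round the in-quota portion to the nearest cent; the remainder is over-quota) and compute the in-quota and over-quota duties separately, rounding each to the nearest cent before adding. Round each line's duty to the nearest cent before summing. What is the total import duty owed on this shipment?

€190,693.45

Line 1 (0509.12, Casador, 1,290 kg, €201,330.30):
Code 0509.12 is under a tariff-rate quota (threshold 622 kg). In-quota: 622 kg at 2%; over-quota: 668 kg at 11.5%.
Pro-rata value split: in-quota = €201,330.30 × 622/1,290 = €97,075.54; over-quota = €201,330.30 − €97,075.54 = €104,254.76.
In-quota duty = €97,075.54 × 2% = €1,941.51. Over-quota duty = €104,254.76 × 11.5% = €11,989.30.
Line duty = €1,941.51 + €11,989.30 = €13,930.81.
Line 2 (0204.88, Drenland, 3,069 m², €205,592.31):
Base rate for 0204.88 is €2.60/m².
Additional duty on 0204.88 from Drenland: +54.4% ad valorem. Applied ad valorem rate = 54.4%.
Duty = €205,592.31 × 54.4% + 3,069 × €2.60 = €119,821.62.
Line 3 (6542.52, Casador, 3,486 liters, €859,926.48):
Base rate for 6542.52 is 6.5% + €0.30/liter.
6542.52 has an FTA preferential rate, but origin Casador is not Junania; base rate stands.
Duty = €859,926.48 × 6.5% + 3,486 × €0.30 = €56,941.02.
Total = €13,930.81 + €119,821.62 + €56,941.02 = €190,693.45.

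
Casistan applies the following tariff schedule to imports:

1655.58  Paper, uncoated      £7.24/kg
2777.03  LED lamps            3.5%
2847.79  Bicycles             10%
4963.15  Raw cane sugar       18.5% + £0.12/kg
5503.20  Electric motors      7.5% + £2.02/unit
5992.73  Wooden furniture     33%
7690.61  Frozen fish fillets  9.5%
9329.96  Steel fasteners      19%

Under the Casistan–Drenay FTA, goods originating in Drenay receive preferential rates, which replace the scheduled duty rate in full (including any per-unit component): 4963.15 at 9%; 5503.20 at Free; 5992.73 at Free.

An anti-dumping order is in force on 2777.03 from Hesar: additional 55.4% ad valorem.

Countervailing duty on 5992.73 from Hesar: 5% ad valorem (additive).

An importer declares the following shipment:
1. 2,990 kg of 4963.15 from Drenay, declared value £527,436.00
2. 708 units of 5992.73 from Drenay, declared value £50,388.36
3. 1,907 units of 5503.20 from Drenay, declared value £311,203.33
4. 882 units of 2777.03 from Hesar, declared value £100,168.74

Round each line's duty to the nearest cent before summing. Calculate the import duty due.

£106,468.63

Line 1 (4963.15, Drenay, 2,990 kg, £527,436.00):
Base rate for 4963.15 is 18.5% + £0.12/kg.
Origin Drenay qualifies under the Casistan–Drenay agreement and 4963.15 is covered: preferential rate 9% applies instead.
Duty = £527,436.00 × 9% = £47,469.24.
Line 2 (5992.73, Drenay, 708 units, £50,388.36):
Base rate for 5992.73 is 33%.
Origin Drenay qualifies under the Casistan–Drenay agreement and 5992.73 is covered: preferential rate Free applies instead.
The additional-duty order on 5992.73 targets Hesar, not Drenay; it does not apply.
Duty = £50,388.36 × 0% = £0.00.
Line 3 (5503.20, Drenay, 1,907 units, £311,203.33):
Base rate for 5503.20 is 7.5% + £2.02/unit.
Origin Drenay qualifies under the Casistan–Drenay agreement and 5503.20 is covered: preferential rate Free applies instead.
Duty = £311,203.33 × 0% = £0.00.
Line 4 (2777.03, Hesar, 882 units, £100,168.74):
Base rate for 2777.03 is 3.5%.
Additional duty on 2777.03 from Hesar: +55.4%. Applied ad valorem rate: 3.5% + 55.4% = 58.9%.
Duty = £100,168.74 × 58.9% = £58,999.39.
Total = £47,469.24 + £0.00 + £0.00 + £58,999.39 = £106,468.63.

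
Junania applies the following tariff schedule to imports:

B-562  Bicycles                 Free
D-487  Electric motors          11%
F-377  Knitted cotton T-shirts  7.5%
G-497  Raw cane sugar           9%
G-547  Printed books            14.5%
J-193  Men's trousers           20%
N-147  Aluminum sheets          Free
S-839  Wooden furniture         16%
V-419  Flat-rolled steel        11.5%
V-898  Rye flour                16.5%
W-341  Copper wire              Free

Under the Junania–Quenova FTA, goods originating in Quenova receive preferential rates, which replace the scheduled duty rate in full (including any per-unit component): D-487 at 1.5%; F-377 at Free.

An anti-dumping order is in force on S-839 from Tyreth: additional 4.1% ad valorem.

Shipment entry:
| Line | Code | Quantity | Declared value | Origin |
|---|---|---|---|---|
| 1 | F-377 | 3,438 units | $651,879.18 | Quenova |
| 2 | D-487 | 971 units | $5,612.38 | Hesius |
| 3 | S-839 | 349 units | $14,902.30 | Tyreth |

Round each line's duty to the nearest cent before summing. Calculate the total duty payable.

Line 1 (F-377, Quenova, 3,438 units, $651,879.18):
Base rate for F-377 is 7.5%.
Origin Quenova qualifies under the Junania–Quenova agreement and F-377 is covered: preferential rate Free applies instead.
Duty = $651,879.18 × 0% = $0.00.
Line 2 (D-487, Hesius, 971 units, $5,612.38):
Base rate for D-487 is 11%.
D-487 has an FTA preferential rate, but origin Hesius is not Quenova; base rate stands.
Duty = $5,612.38 × 11% = $617.36.
Line 3 (S-839, Tyreth, 349 units, $14,902.30):
Base rate for S-839 is 16%.
Additional duty on S-839 from Tyreth: +4.1%. Applied ad valorem rate: 16% + 4.1% = 20.1%.
Duty = $14,902.30 × 20.1% = $2,995.36.
Total = $0.00 + $617.36 + $2,995.36 = $3,612.72.

$3,612.72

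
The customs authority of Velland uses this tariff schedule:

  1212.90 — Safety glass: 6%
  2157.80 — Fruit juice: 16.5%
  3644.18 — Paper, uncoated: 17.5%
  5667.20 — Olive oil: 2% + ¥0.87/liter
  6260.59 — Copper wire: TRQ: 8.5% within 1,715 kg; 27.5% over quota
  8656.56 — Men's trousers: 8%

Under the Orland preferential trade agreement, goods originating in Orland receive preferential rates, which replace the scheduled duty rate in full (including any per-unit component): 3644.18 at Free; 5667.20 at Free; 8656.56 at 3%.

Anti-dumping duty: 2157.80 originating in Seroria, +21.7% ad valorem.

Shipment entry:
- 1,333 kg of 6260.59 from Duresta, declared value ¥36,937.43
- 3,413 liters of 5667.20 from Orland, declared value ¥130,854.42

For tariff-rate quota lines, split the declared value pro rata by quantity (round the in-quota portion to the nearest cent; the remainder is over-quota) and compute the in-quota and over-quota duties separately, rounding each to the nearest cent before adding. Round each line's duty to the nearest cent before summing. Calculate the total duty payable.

¥3,139.68

Line 1 (6260.59, Duresta, 1,333 kg, ¥36,937.43):
Code 6260.59 is under a tariff-rate quota (threshold 1,715 kg). Quantity 1,333 kg is within the quota, so the in-quota rate 8.5% applies to the full value.
Duty = ¥36,937.43 × 8.5% = ¥3,139.68.
Line 2 (5667.20, Orland, 3,413 liters, ¥130,854.42):
Base rate for 5667.20 is 2% + ¥0.87/liter.
Origin Orland qualifies under the Velland–Orland agreement and 5667.20 is covered: preferential rate Free applies instead.
Duty = ¥130,854.42 × 0% = ¥0.00.
Total = ¥3,139.68 + ¥0.00 = ¥3,139.68.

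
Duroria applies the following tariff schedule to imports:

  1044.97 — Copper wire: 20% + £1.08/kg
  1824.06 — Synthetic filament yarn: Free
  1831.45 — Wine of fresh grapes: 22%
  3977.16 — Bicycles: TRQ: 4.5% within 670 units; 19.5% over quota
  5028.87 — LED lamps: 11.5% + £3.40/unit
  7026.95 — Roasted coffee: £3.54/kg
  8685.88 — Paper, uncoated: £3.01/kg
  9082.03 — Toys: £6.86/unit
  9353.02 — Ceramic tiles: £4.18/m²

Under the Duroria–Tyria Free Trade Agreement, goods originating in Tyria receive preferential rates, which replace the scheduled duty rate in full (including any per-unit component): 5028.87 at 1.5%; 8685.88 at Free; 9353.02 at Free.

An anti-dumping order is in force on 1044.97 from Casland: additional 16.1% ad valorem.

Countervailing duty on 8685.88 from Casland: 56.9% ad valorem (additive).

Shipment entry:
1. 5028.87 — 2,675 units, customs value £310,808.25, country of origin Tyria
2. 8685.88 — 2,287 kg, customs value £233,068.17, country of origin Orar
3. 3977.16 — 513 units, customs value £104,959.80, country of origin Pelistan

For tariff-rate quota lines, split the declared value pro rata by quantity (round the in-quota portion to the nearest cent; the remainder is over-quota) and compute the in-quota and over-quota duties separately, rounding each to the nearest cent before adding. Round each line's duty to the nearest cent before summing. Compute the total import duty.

Line 1 (5028.87, Tyria, 2,675 units, £310,808.25):
Base rate for 5028.87 is 11.5% + £3.40/unit.
Origin Tyria qualifies under the Duroria–Tyria agreement and 5028.87 is covered: preferential rate 1.5% applies instead.
Duty = £310,808.25 × 1.5% = £4,662.12.
Line 2 (8685.88, Orar, 2,287 kg, £233,068.17):
Base rate for 8685.88 is £3.01/kg.
8685.88 has an FTA preferential rate, but origin Orar is not Tyria; base rate stands.
The additional-duty order on 8685.88 targets Casland, not Orar; it does not apply.
Duty = 2,287 × £3.01 = £6,883.87.
Line 3 (3977.16, Pelistan, 513 units, £104,959.80):
Code 3977.16 is under a tariff-rate quota (threshold 670 units). Quantity 513 units is within the quota, so the in-quota rate 4.5% applies to the full value.
Duty = £104,959.80 × 4.5% = £4,723.19.
Total = £4,662.12 + £6,883.87 + £4,723.19 = £16,269.18.

£16,269.18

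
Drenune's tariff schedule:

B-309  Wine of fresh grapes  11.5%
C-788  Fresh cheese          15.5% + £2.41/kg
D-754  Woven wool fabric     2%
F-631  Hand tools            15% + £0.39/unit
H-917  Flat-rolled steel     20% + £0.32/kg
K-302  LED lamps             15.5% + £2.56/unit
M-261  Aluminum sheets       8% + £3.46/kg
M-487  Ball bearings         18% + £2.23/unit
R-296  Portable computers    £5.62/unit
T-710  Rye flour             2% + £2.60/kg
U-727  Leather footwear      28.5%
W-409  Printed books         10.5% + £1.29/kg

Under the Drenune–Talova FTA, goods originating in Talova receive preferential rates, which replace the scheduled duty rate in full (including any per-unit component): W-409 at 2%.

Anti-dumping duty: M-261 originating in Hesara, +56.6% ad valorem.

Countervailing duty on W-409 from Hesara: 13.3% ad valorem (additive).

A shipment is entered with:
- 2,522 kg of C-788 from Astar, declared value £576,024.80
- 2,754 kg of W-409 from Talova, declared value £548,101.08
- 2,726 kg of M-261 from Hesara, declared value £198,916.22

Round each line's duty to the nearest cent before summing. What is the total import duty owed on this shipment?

£244,255.72

Line 1 (C-788, Astar, 2,522 kg, £576,024.80):
Base rate for C-788 is 15.5% + £2.41/kg.
Duty = £576,024.80 × 15.5% + 2,522 × £2.41 = £95,361.86.
Line 2 (W-409, Talova, 2,754 kg, £548,101.08):
Base rate for W-409 is 10.5% + £1.29/kg.
Origin Talova qualifies under the Drenune–Talova agreement and W-409 is covered: preferential rate 2% applies instead.
The additional-duty order on W-409 targets Hesara, not Talova; it does not apply.
Duty = £548,101.08 × 2% = £10,962.02.
Line 3 (M-261, Hesara, 2,726 kg, £198,916.22):
Base rate for M-261 is 8% + £3.46/kg.
Additional duty on M-261 from Hesara: +56.6%. Applied ad valorem rate: 8% + 56.6% = 64.6%.
Duty = £198,916.22 × 64.6% + 2,726 × £3.46 = £137,931.84.
Total = £95,361.86 + £10,962.02 + £137,931.84 = £244,255.72.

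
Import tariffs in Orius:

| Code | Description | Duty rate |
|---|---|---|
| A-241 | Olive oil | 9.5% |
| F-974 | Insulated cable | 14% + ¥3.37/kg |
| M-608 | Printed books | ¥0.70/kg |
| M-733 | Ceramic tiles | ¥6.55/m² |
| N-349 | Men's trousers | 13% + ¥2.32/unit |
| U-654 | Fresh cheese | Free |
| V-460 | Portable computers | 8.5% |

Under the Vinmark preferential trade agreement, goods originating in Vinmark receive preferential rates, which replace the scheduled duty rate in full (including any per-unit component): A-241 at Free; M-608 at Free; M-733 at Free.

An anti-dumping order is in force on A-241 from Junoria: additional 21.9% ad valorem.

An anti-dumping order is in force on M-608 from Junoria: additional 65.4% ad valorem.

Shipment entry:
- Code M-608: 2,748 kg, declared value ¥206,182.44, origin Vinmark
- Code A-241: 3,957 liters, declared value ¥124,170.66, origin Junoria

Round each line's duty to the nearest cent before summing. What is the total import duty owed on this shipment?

Line 1 (M-608, Vinmark, 2,748 kg, ¥206,182.44):
Base rate for M-608 is ¥0.70/kg.
Origin Vinmark qualifies under the Orius–Vinmark agreement and M-608 is covered: preferential rate Free applies instead.
The additional-duty order on M-608 targets Junoria, not Vinmark; it does not apply.
Duty = ¥206,182.44 × 0% = ¥0.00.
Line 2 (A-241, Junoria, 3,957 liters, ¥124,170.66):
Base rate for A-241 is 9.5%.
A-241 has an FTA preferential rate, but origin Junoria is not Vinmark; base rate stands.
Additional duty on A-241 from Junoria: +21.9%. Applied ad valorem rate: 9.5% + 21.9% = 31.4%.
Duty = ¥124,170.66 × 31.4% = ¥38,989.59.
Total = ¥0.00 + ¥38,989.59 = ¥38,989.59.

¥38,989.59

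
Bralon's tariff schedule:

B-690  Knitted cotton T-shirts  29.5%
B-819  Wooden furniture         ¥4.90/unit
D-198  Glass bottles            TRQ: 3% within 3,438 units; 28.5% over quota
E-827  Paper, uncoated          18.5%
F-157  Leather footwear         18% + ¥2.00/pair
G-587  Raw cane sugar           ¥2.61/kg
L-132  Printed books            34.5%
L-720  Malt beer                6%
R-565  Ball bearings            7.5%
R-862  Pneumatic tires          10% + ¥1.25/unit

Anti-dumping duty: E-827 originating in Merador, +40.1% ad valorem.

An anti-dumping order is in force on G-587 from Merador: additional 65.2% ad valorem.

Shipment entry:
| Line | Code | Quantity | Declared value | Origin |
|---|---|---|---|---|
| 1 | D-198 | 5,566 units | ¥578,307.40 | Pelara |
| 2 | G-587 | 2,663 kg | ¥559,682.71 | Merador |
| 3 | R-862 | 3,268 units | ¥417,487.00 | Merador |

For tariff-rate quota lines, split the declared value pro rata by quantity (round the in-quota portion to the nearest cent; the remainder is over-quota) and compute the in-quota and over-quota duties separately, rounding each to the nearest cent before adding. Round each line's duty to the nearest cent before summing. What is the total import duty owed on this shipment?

¥491,426.78

Line 1 (D-198, Pelara, 5,566 units, ¥578,307.40):
Code D-198 is under a tariff-rate quota (threshold 3,438 units). In-quota: 3,438 units at 3%; over-quota: 2,128 units at 28.5%.
Pro-rata value split: in-quota = ¥578,307.40 × 3,438/5,566 = ¥357,208.20; over-quota = ¥578,307.40 − ¥357,208.20 = ¥221,099.20.
In-quota duty = ¥357,208.20 × 3% = ¥10,716.25. Over-quota duty = ¥221,099.20 × 28.5% = ¥63,013.27.
Line duty = ¥10,716.25 + ¥63,013.27 = ¥73,729.52.
Line 2 (G-587, Merador, 2,663 kg, ¥559,682.71):
Base rate for G-587 is ¥2.61/kg.
Additional duty on G-587 from Merador: +65.2% ad valorem. Applied ad valorem rate = 65.2%.
Duty = ¥559,682.71 × 65.2% + 2,663 × ¥2.61 = ¥371,863.56.
Line 3 (R-862, Merador, 3,268 units, ¥417,487.00):
Base rate for R-862 is 10% + ¥1.25/unit.
Duty = ¥417,487.00 × 10% + 3,268 × ¥1.25 = ¥45,833.70.
Total = ¥73,729.52 + ¥371,863.56 + ¥45,833.70 = ¥491,426.78.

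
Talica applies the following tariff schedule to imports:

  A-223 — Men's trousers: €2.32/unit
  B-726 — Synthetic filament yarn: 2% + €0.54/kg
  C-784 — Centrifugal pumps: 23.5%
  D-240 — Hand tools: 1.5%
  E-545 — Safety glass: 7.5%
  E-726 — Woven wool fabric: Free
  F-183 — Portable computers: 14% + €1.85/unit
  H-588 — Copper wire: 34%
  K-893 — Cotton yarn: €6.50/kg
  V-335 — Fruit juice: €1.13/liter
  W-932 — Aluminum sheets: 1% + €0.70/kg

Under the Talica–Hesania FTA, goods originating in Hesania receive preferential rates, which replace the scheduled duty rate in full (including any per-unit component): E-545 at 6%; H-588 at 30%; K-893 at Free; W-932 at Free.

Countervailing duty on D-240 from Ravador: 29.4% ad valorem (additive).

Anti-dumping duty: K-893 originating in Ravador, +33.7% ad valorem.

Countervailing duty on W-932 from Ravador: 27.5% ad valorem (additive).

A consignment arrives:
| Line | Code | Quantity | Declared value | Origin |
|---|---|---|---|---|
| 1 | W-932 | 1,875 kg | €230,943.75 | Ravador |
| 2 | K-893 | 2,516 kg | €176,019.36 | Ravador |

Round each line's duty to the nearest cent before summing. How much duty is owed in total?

Line 1 (W-932, Ravador, 1,875 kg, €230,943.75):
Base rate for W-932 is 1% + €0.70/kg.
W-932 has an FTA preferential rate, but origin Ravador is not Hesania; base rate stands.
Additional duty on W-932 from Ravador: +27.5%. Applied ad valorem rate: 1% + 27.5% = 28.5%.
Duty = €230,943.75 × 28.5% + 1,875 × €0.70 = €67,131.47.
Line 2 (K-893, Ravador, 2,516 kg, €176,019.36):
Base rate for K-893 is €6.50/kg.
K-893 has an FTA preferential rate, but origin Ravador is not Hesania; base rate stands.
Additional duty on K-893 from Ravador: +33.7% ad valorem. Applied ad valorem rate = 33.7%.
Duty = €176,019.36 × 33.7% + 2,516 × €6.50 = €75,672.52.
Total = €67,131.47 + €75,672.52 = €142,803.99.

€142,803.99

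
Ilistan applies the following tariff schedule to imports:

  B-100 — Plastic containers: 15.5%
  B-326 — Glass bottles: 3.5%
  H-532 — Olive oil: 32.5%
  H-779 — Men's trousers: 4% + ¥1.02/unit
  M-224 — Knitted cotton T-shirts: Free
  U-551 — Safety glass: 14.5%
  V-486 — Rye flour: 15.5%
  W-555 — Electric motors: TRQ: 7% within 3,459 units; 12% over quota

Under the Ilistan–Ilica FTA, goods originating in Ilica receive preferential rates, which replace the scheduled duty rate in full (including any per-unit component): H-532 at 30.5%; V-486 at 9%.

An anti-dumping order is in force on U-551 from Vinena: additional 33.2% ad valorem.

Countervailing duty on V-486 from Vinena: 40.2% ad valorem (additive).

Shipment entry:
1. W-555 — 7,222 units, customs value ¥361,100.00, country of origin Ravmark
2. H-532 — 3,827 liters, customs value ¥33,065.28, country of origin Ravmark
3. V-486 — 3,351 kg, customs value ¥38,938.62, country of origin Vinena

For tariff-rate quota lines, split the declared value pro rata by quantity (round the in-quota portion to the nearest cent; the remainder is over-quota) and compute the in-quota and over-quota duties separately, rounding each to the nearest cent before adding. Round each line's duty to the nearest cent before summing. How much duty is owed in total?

¥67,119.53

Line 1 (W-555, Ravmark, 7,222 units, ¥361,100.00):
Code W-555 is under a tariff-rate quota (threshold 3,459 units). In-quota: 3,459 units at 7%; over-quota: 3,763 units at 12%.
Pro-rata value split: in-quota = ¥361,100.00 × 3,459/7,222 = ¥172,950.00; over-quota = ¥361,100.00 − ¥172,950.00 = ¥188,150.00.
In-quota duty = ¥172,950.00 × 7% = ¥12,106.50. Over-quota duty = ¥188,150.00 × 12% = ¥22,578.00.
Line duty = ¥12,106.50 + ¥22,578.00 = ¥34,684.50.
Line 2 (H-532, Ravmark, 3,827 liters, ¥33,065.28):
Base rate for H-532 is 32.5%.
H-532 has an FTA preferential rate, but origin Ravmark is not Ilica; base rate stands.
Duty = ¥33,065.28 × 32.5% = ¥10,746.22.
Line 3 (V-486, Vinena, 3,351 kg, ¥38,938.62):
Base rate for V-486 is 15.5%.
V-486 has an FTA preferential rate, but origin Vinena is not Ilica; base rate stands.
Additional duty on V-486 from Vinena: +40.2%. Applied ad valorem rate: 15.5% + 40.2% = 55.7%.
Duty = ¥38,938.62 × 55.7% = ¥21,688.81.
Total = ¥34,684.50 + ¥10,746.22 + ¥21,688.81 = ¥67,119.53.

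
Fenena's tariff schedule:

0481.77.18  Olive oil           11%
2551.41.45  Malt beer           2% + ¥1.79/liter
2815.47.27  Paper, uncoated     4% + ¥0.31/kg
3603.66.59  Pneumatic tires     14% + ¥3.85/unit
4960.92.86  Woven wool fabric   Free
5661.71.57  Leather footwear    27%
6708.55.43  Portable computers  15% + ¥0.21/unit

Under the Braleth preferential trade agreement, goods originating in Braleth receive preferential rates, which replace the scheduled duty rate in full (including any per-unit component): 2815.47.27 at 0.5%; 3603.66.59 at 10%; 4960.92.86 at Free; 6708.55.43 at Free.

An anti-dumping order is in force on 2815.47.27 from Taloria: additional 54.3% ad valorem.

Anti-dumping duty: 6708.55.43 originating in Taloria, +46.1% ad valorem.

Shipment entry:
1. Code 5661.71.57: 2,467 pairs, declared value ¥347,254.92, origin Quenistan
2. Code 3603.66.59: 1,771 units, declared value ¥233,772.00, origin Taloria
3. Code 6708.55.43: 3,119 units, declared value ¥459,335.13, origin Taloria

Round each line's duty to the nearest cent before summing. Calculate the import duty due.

¥414,614.01

Line 1 (5661.71.57, Quenistan, 2,467 pairs, ¥347,254.92):
Base rate for 5661.71.57 is 27%.
Duty = ¥347,254.92 × 27% = ¥93,758.83.
Line 2 (3603.66.59, Taloria, 1,771 units, ¥233,772.00):
Base rate for 3603.66.59 is 14% + ¥3.85/unit.
3603.66.59 has an FTA preferential rate, but origin Taloria is not Braleth; base rate stands.
Duty = ¥233,772.00 × 14% + 1,771 × ¥3.85 = ¥39,546.43.
Line 3 (6708.55.43, Taloria, 3,119 units, ¥459,335.13):
Base rate for 6708.55.43 is 15% + ¥0.21/unit.
6708.55.43 has an FTA preferential rate, but origin Taloria is not Braleth; base rate stands.
Additional duty on 6708.55.43 from Taloria: +46.1%. Applied ad valorem rate: 15% + 46.1% = 61.1%.
Duty = ¥459,335.13 × 61.1% + 3,119 × ¥0.21 = ¥281,308.75.
Total = ¥93,758.83 + ¥39,546.43 + ¥281,308.75 = ¥414,614.01.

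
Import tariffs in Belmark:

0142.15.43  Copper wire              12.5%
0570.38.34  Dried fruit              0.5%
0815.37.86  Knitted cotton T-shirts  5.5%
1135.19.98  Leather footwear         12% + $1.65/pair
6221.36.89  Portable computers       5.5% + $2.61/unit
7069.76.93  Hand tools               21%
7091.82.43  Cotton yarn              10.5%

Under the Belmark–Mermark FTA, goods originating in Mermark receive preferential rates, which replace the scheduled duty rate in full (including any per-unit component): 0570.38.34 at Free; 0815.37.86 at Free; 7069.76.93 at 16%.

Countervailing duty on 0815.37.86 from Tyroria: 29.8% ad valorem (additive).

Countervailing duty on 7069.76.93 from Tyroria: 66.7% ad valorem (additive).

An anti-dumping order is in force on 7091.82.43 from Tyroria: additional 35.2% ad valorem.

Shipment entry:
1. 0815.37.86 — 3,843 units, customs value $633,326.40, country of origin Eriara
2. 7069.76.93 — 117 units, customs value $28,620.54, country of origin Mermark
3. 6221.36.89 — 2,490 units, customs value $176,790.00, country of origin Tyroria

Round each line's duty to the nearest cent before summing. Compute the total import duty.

Line 1 (0815.37.86, Eriara, 3,843 units, $633,326.40):
Base rate for 0815.37.86 is 5.5%.
0815.37.86 has an FTA preferential rate, but origin Eriara is not Mermark; base rate stands.
The additional-duty order on 0815.37.86 targets Tyroria, not Eriara; it does not apply.
Duty = $633,326.40 × 5.5% = $34,832.95.
Line 2 (7069.76.93, Mermark, 117 units, $28,620.54):
Base rate for 7069.76.93 is 21%.
Origin Mermark qualifies under the Belmark–Mermark agreement and 7069.76.93 is covered: preferential rate 16% applies instead.
The additional-duty order on 7069.76.93 targets Tyroria, not Mermark; it does not apply.
Duty = $28,620.54 × 16% = $4,579.29.
Line 3 (6221.36.89, Tyroria, 2,490 units, $176,790.00):
Base rate for 6221.36.89 is 5.5% + $2.61/unit.
Duty = $176,790.00 × 5.5% + 2,490 × $2.61 = $16,222.35.
Total = $34,832.95 + $4,579.29 + $16,222.35 = $55,634.59.

$55,634.59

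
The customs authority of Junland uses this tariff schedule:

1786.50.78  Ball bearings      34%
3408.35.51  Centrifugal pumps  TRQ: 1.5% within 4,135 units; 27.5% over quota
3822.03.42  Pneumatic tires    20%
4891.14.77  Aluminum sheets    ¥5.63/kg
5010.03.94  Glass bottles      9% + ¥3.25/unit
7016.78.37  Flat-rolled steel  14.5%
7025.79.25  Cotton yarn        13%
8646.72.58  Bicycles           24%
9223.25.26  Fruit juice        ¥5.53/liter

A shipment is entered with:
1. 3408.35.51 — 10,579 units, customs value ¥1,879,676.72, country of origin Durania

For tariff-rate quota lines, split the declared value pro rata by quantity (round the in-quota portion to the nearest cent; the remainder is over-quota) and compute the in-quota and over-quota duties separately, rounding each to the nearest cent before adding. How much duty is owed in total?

¥325,887.33

Line 1 (3408.35.51, Durania, 10,579 units, ¥1,879,676.72):
Code 3408.35.51 is under a tariff-rate quota (threshold 4,135 units). In-quota: 4,135 units at 1.5%; over-quota: 6,444 units at 27.5%.
Pro-rata value split: in-quota = ¥1,879,676.72 × 4,135/10,579 = ¥734,706.80; over-quota = ¥1,879,676.72 − ¥734,706.80 = ¥1,144,969.92.
In-quota duty = ¥734,706.80 × 1.5% = ¥11,020.60. Over-quota duty = ¥1,144,969.92 × 27.5% = ¥314,866.73.
Line duty = ¥11,020.60 + ¥314,866.73 = ¥325,887.33.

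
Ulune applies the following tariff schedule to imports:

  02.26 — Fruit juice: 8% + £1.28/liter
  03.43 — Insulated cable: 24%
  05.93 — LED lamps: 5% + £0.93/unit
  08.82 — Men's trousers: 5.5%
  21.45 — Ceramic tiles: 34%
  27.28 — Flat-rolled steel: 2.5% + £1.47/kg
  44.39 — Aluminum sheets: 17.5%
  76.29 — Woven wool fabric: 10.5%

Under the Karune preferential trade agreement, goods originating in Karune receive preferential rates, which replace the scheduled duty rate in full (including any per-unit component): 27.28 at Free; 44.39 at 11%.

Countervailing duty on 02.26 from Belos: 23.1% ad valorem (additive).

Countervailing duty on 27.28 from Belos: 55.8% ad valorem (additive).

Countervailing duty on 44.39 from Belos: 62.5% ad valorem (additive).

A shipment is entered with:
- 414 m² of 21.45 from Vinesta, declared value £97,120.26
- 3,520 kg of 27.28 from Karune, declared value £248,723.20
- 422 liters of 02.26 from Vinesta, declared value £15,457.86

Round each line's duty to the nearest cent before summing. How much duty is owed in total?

Line 1 (21.45, Vinesta, 414 m², £97,120.26):
Base rate for 21.45 is 34%.
Duty = £97,120.26 × 34% = £33,020.89.
Line 2 (27.28, Karune, 3,520 kg, £248,723.20):
Base rate for 27.28 is 2.5% + £1.47/kg.
Origin Karune qualifies under the Ulune–Karune agreement and 27.28 is covered: preferential rate Free applies instead.
The additional-duty order on 27.28 targets Belos, not Karune; it does not apply.
Duty = £248,723.20 × 0% = £0.00.
Line 3 (02.26, Vinesta, 422 liters, £15,457.86):
Base rate for 02.26 is 8% + £1.28/liter.
The additional-duty order on 02.26 targets Belos, not Vinesta; it does not apply.
Duty = £15,457.86 × 8% + 422 × £1.28 = £1,776.79.
Total = £33,020.89 + £0.00 + £1,776.79 = £34,797.68.

£34,797.68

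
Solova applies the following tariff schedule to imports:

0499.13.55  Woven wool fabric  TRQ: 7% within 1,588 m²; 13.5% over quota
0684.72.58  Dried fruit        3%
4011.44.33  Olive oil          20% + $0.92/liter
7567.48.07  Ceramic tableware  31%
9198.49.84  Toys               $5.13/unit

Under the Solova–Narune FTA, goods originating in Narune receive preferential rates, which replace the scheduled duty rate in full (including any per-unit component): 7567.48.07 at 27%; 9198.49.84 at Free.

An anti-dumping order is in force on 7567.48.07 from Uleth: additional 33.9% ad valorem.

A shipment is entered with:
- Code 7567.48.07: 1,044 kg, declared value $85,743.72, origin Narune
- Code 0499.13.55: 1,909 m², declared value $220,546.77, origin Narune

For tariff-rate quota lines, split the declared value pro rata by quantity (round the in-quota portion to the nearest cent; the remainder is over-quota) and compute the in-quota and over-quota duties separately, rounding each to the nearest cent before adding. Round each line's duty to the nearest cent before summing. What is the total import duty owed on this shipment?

$40,999.60

Line 1 (7567.48.07, Narune, 1,044 kg, $85,743.72):
Base rate for 7567.48.07 is 31%.
Origin Narune qualifies under the Solova–Narune agreement and 7567.48.07 is covered: preferential rate 27% applies instead.
The additional-duty order on 7567.48.07 targets Uleth, not Narune; it does not apply.
Duty = $85,743.72 × 27% = $23,150.80.
Line 2 (0499.13.55, Narune, 1,909 m², $220,546.77):
Code 0499.13.55 is under a tariff-rate quota (threshold 1,588 m²). In-quota: 1,588 m² at 7%; over-quota: 321 m² at 13.5%.
Pro-rata value split: in-quota = $220,546.77 × 1,588/1,909 = $183,461.64; over-quota = $220,546.77 − $183,461.64 = $37,085.13.
In-quota duty = $183,461.64 × 7% = $12,842.31. Over-quota duty = $37,085.13 × 13.5% = $5,006.49.
Line duty = $12,842.31 + $5,006.49 = $17,848.80.
Total = $23,150.80 + $17,848.80 = $40,999.60.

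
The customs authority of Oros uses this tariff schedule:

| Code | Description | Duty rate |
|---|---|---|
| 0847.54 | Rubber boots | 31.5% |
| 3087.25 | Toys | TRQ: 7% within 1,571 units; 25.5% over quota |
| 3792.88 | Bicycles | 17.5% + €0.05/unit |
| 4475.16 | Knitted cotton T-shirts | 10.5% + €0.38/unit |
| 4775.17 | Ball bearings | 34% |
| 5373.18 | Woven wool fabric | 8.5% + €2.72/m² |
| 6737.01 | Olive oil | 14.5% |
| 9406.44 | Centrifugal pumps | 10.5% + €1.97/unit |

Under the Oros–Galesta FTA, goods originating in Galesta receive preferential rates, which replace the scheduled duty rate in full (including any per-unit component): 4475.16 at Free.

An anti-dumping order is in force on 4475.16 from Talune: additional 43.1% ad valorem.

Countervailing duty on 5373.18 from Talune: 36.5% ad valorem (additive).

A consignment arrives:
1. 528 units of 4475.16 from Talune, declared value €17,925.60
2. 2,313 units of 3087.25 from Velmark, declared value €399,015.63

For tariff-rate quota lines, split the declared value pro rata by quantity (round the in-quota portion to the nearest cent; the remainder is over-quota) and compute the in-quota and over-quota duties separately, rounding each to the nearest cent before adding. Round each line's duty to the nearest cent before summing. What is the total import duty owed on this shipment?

Line 1 (4475.16, Talune, 528 units, €17,925.60):
Base rate for 4475.16 is 10.5% + €0.38/unit.
4475.16 has an FTA preferential rate, but origin Talune is not Galesta; base rate stands.
Additional duty on 4475.16 from Talune: +43.1%. Applied ad valorem rate: 10.5% + 43.1% = 53.6%.
Duty = €17,925.60 × 53.6% + 528 × €0.38 = €9,808.76.
Line 2 (3087.25, Velmark, 2,313 units, €399,015.63):
Code 3087.25 is under a tariff-rate quota (threshold 1,571 units). In-quota: 1,571 units at 7%; over-quota: 742 units at 25.5%.
Pro-rata value split: in-quota = €399,015.63 × 1,571/2,313 = €271,013.21; over-quota = €399,015.63 − €271,013.21 = €128,002.42.
In-quota duty = €271,013.21 × 7% = €18,970.92. Over-quota duty = €128,002.42 × 25.5% = €32,640.62.
Line duty = €18,970.92 + €32,640.62 = €51,611.54.
Total = €9,808.76 + €51,611.54 = €61,420.30.

€61,420.30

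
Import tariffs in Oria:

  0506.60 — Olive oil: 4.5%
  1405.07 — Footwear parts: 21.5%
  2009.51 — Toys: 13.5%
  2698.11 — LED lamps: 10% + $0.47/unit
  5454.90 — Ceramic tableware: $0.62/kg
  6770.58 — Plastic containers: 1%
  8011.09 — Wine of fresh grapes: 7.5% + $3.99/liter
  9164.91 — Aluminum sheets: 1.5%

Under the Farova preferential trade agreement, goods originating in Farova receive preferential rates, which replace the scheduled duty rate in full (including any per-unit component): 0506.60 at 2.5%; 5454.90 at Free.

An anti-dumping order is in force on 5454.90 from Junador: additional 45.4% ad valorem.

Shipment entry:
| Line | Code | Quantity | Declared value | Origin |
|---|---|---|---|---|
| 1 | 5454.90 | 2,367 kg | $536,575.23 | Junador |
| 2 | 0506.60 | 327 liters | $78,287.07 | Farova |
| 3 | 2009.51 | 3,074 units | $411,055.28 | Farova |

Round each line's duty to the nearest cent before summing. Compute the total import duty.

$302,522.33

Line 1 (5454.90, Junador, 2,367 kg, $536,575.23):
Base rate for 5454.90 is $0.62/kg.
5454.90 has an FTA preferential rate, but origin Junador is not Farova; base rate stands.
Additional duty on 5454.90 from Junador: +45.4% ad valorem. Applied ad valorem rate = 45.4%.
Duty = $536,575.23 × 45.4% + 2,367 × $0.62 = $245,072.69.
Line 2 (0506.60, Farova, 327 liters, $78,287.07):
Base rate for 0506.60 is 4.5%.
Origin Farova qualifies under the Oria–Farova agreement and 0506.60 is covered: preferential rate 2.5% applies instead.
Duty = $78,287.07 × 2.5% = $1,957.18.
Line 3 (2009.51, Farova, 3,074 units, $411,055.28):
Base rate for 2009.51 is 13.5%.
Origin Farova is the FTA partner but 2009.51 is not on the preference list; base rate stands.
Duty = $411,055.28 × 13.5% = $55,492.46.
Total = $245,072.69 + $1,957.18 + $55,492.46 = $302,522.33.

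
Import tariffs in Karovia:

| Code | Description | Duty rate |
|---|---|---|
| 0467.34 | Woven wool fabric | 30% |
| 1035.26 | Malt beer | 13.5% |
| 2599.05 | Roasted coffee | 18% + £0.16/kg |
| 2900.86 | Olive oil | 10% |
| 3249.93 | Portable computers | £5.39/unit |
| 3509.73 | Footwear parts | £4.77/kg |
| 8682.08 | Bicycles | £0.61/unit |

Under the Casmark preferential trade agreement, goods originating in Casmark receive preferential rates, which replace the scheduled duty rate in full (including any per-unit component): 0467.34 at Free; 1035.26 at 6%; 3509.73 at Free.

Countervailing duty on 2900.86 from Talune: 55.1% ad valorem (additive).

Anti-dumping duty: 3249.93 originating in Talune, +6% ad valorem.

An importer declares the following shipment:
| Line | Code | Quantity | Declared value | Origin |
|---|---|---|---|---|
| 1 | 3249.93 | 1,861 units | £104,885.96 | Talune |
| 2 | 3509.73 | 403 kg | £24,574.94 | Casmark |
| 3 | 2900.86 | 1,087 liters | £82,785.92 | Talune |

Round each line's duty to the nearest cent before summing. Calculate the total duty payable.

£70,217.58

Line 1 (3249.93, Talune, 1,861 units, £104,885.96):
Base rate for 3249.93 is £5.39/unit.
Additional duty on 3249.93 from Talune: +6% ad valorem. Applied ad valorem rate = 6%.
Duty = £104,885.96 × 6% + 1,861 × £5.39 = £16,323.95.
Line 2 (3509.73, Casmark, 403 kg, £24,574.94):
Base rate for 3509.73 is £4.77/kg.
Origin Casmark qualifies under the Karovia–Casmark agreement and 3509.73 is covered: preferential rate Free applies instead.
Duty = £24,574.94 × 0% = £0.00.
Line 3 (2900.86, Talune, 1,087 liters, £82,785.92):
Base rate for 2900.86 is 10%.
Additional duty on 2900.86 from Talune: +55.1%. Applied ad valorem rate: 10% + 55.1% = 65.1%.
Duty = £82,785.92 × 65.1% = £53,893.63.
Total = £16,323.95 + £0.00 + £53,893.63 = £70,217.58.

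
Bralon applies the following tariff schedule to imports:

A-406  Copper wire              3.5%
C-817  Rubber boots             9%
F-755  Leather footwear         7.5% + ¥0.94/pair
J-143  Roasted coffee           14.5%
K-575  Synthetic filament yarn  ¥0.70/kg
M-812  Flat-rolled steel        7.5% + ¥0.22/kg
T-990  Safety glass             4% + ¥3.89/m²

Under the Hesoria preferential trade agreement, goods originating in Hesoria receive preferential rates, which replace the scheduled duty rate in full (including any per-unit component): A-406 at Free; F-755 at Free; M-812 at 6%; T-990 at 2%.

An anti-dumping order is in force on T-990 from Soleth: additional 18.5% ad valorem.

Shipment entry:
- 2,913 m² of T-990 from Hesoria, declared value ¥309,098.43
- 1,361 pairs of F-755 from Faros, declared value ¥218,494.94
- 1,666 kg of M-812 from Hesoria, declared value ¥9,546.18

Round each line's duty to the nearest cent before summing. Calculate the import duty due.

¥24,421.20

Line 1 (T-990, Hesoria, 2,913 m², ¥309,098.43):
Base rate for T-990 is 4% + ¥3.89/m².
Origin Hesoria qualifies under the Bralon–Hesoria agreement and T-990 is covered: preferential rate 2% applies instead.
The additional-duty order on T-990 targets Soleth, not Hesoria; it does not apply.
Duty = ¥309,098.43 × 2% = ¥6,181.97.
Line 2 (F-755, Faros, 1,361 pairs, ¥218,494.94):
Base rate for F-755 is 7.5% + ¥0.94/pair.
F-755 has an FTA preferential rate, but origin Faros is not Hesoria; base rate stands.
Duty = ¥218,494.94 × 7.5% + 1,361 × ¥0.94 = ¥17,666.46.
Line 3 (M-812, Hesoria, 1,666 kg, ¥9,546.18):
Base rate for M-812 is 7.5% + ¥0.22/kg.
Origin Hesoria qualifies under the Bralon–Hesoria agreement and M-812 is covered: preferential rate 6% applies instead.
Duty = ¥9,546.18 × 6% = ¥572.77.
Total = ¥6,181.97 + ¥17,666.46 + ¥572.77 = ¥24,421.20.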